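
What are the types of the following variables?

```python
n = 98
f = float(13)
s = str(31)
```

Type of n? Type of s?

n is assigned a bare integer (no decimal point), so it is an int; s is assigned the result of calling str(), which returns a str

int, str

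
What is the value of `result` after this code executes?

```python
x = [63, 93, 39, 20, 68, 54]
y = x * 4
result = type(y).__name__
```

x is list; y is list; result = 'list'

'list'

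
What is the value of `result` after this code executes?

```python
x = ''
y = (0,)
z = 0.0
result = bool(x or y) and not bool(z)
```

x = ''; y = (0,); z = 0.0; result = True

True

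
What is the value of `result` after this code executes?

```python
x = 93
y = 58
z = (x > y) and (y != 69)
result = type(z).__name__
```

x is int; y is int; z is bool; result = 'bool'

'bool'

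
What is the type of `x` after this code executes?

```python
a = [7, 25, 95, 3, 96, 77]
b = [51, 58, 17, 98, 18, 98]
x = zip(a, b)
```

zip() returns a zip object

zip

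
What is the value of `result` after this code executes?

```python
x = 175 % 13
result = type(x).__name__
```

x is int; result = 'int'

'int'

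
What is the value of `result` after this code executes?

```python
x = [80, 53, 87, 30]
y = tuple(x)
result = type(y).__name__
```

x is list; y is tuple; result = 'tuple'

'tuple'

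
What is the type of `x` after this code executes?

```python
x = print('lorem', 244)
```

print() returns None

NoneType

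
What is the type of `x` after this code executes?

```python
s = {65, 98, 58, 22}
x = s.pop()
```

Popping from set[int] returns int

int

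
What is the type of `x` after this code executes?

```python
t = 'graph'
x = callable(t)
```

callable() returns bool

bool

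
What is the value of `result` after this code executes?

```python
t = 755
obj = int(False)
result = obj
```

t = 755; obj = 0; result = 0

0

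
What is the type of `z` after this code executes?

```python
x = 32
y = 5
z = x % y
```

int % int = int

int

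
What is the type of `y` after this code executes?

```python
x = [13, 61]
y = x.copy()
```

list.copy() returns list

list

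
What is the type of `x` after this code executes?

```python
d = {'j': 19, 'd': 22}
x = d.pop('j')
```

dict.pop() returns the value

int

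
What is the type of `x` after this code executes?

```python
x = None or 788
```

'or' with None returns the other truthy value

int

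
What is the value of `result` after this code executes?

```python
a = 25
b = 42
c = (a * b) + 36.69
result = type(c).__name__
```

a is int; b is int; c is float; result = 'float'

'float'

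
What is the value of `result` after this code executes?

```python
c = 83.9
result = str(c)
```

c = 83.9; result = '83.9'

'83.9'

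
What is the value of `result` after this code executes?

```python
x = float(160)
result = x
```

x = 160.0; result = 160.0

160.0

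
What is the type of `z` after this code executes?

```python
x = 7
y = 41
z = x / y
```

int / int = float

float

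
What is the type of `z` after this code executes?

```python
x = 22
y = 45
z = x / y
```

int / int = float

float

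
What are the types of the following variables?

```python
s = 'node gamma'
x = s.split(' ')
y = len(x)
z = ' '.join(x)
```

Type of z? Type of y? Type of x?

str.join() returns str; len() returns int; str.split() returns list

str, int, list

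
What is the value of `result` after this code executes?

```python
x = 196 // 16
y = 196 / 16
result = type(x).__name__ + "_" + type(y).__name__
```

x is int; y is float; result = 'int_float'

'int_float'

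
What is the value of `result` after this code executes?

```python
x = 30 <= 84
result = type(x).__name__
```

x is bool; result = 'bool'

'bool'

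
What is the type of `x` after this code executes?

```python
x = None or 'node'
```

'or' with None returns the other truthy value (str)

str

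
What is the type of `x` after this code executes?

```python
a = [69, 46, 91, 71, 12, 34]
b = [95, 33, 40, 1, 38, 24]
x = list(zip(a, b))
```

list(zip()) returns a list of tuples

list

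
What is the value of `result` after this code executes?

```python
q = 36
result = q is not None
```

q = 36; result = True

True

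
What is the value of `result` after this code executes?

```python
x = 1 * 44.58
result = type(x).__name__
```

x is float; result = 'float'

'float'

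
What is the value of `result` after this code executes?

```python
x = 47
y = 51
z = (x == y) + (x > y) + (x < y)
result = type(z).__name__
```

x is int; y is int; z is int; result = 'int'

'int'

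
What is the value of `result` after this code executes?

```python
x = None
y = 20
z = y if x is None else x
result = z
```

x = None; y = 20; z = 20; result = 20

20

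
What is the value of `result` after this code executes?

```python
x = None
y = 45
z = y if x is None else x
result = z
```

x = None; y = 45; z = 45; result = 45

45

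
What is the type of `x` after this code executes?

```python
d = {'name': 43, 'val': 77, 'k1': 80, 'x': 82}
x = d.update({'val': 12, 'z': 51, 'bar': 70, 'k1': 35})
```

dict.update() returns None

NoneType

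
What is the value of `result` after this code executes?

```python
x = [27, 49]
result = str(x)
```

x = [27, 49]; result = '[27, 49]'

'[27, 49]'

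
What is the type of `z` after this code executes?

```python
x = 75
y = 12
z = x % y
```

int % int = int

int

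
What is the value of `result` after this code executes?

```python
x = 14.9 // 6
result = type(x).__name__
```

x is float; result = 'float'

'float'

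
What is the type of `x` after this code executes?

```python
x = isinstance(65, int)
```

isinstance() returns bool

bool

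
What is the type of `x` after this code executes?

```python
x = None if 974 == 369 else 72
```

974 == 369 is False, so the else branch is taken

int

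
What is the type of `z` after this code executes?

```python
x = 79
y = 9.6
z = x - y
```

int - float = float

float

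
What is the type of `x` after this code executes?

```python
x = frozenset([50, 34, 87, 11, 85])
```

frozenset() returns frozenset

frozenset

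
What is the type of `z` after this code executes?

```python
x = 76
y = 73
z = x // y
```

int // int = int

int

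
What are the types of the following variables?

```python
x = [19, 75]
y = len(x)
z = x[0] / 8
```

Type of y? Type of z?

len() returns int; int / int = float

int, float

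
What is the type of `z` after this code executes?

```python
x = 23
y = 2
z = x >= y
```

Comparison returns bool

bool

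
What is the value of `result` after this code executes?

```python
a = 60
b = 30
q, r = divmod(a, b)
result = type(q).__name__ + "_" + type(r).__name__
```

a is int; b is int; q is int; r is int; result = 'int_int'

'int_int'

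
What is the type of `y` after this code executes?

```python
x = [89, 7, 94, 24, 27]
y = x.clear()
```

list.clear() returns None

NoneType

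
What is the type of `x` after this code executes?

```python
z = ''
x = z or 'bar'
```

'or' returns first truthy value (str)

str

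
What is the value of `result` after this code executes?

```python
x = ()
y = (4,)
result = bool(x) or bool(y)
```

x = (); y = (4,); result = True

True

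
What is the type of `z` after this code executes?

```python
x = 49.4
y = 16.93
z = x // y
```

float // float = float

float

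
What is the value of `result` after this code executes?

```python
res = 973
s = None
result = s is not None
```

res = 973; s = None; result = False

False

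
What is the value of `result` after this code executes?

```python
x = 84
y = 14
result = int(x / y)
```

x = 84; y = 14; result = 6

6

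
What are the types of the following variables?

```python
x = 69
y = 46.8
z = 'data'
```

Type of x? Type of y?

x is assigned a bare integer (no decimal point), so it is an int; y is assigned a number with a decimal point, so it is a float

int, float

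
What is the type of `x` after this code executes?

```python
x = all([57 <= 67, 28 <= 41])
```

all() returns bool

bool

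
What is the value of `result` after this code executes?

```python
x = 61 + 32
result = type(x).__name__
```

x is int; result = 'int'

'int'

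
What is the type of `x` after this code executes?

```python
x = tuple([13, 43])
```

tuple() constructor returns tuple

tuple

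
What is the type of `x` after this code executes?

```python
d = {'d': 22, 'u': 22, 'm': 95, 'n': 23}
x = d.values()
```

.values() returns dict_values view

dict_values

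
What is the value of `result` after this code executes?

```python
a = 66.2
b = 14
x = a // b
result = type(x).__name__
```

a is float; b is int; x is float; result = 'float'

'float'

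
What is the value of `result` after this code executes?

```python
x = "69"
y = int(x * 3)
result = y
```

x = '69'; y = 696969; result = 696969

696969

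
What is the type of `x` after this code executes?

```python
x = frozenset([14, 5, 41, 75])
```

frozenset() returns frozenset

frozenset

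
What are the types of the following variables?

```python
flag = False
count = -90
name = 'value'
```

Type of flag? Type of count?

flag is assigned the constant False, which has type bool; count is assigned a bare integer (no decimal point), so it is an int

bool, int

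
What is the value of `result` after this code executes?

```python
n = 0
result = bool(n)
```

n = 0; result = False

False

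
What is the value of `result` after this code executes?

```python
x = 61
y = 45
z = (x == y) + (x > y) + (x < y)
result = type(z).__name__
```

x is int; y is int; z is int; result = 'int'

'int'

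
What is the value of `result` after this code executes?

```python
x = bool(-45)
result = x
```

x = True; result = True

True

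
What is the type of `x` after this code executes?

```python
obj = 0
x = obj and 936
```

'and' returns first falsy value (0 is int)

int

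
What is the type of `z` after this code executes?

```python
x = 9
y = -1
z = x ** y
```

int ** negative = float

float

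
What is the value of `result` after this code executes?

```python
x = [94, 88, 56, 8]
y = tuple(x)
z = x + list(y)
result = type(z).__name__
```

x is list; y is tuple; z is list; result = 'list'

'list'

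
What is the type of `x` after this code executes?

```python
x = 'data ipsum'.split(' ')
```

str.split() returns list

list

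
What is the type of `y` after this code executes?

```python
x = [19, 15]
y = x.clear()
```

list.clear() returns None

NoneType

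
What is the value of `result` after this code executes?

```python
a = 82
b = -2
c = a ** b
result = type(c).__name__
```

a is int; b is int; c is float; result = 'float'

'float'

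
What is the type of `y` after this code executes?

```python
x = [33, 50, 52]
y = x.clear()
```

list.clear() returns None

NoneType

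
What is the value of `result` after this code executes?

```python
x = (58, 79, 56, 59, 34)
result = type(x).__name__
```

x is tuple; result = 'tuple'

'tuple'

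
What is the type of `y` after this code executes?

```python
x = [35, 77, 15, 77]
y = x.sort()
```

list.sort() returns None (mutates in place)

NoneType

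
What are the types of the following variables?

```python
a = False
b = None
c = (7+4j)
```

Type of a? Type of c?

a is assigned the constant False, which has type bool; c is assigned (7+4j), an int plus an imaginary literal (j suffix), which evaluates to complex

bool, complex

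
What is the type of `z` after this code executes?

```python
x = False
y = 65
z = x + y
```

bool + int = int (bool is subclass of int)

int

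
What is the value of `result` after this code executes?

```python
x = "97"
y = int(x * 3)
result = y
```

x = '97'; y = 979797; result = 979797

979797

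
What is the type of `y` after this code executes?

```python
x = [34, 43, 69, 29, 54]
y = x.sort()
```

list.sort() returns None (mutates in place)

NoneType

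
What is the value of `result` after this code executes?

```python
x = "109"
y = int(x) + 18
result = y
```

x = '109'; y = 127; result = 127

127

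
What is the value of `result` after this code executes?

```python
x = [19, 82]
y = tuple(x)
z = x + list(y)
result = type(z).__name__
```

x is list; y is tuple; z is list; result = 'list'

'list'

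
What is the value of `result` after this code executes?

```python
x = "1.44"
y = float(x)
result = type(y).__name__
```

x is str; y is float; result = 'float'

'float'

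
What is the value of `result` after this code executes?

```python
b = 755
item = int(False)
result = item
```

b = 755; item = 0; result = 0

0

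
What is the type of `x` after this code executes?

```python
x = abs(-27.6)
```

abs() of float returns float

float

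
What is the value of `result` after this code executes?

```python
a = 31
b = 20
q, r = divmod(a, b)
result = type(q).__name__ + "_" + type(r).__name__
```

a is int; b is int; q is int; r is int; result = 'int_int'

'int_int'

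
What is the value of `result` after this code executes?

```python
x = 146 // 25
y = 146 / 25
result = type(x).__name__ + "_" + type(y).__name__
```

x is int; y is float; result = 'int_float'

'int_float'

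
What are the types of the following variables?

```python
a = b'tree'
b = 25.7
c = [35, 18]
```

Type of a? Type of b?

a is assigned a bytes literal (b'...' prefix); b is assigned a number with a decimal point, so it is a float

bytes, float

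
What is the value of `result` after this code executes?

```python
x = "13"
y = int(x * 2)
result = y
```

x = '13'; y = 1313; result = 1313

1313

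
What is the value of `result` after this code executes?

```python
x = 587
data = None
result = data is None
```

x = 587; data = None; result = True

True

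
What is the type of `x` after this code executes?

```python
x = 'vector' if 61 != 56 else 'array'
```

Both branches of conditional are str

str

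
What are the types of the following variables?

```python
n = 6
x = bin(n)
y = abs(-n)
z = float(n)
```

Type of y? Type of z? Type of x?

abs() of int returns int; float() returns float; bin() returns str

int, float, str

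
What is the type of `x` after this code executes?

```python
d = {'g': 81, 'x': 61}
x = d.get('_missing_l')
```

dict.get() returns None when key not found

NoneType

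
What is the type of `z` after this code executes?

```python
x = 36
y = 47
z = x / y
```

int / int = float

float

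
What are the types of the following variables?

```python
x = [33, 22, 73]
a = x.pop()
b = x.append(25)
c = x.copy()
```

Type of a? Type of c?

pop() returns element; copy() returns list

int, list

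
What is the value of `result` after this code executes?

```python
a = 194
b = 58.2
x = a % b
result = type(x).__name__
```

a is int; b is float; x is float; result = 'float'

'float'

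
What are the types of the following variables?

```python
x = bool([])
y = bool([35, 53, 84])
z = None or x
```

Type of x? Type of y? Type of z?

bool() returns bool; bool() returns bool; None or bool returns the bool

bool, bool, bool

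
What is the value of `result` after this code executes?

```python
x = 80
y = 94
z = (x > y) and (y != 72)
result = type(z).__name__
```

x is int; y is int; z is bool; result = 'bool'

'bool'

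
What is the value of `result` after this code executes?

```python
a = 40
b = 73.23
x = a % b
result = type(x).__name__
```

a is int; b is float; x is float; result = 'float'

'float'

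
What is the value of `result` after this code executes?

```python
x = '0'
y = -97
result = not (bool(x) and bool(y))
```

x = '0'; y = -97; result = False

False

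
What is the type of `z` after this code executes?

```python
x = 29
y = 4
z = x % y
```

int % int = int

int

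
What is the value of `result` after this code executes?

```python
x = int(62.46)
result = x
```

x = 62; result = 62

62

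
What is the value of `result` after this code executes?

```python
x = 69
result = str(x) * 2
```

x = 69; result = '6969'

'6969'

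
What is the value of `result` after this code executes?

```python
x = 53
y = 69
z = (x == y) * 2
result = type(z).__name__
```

x is int; y is int; z is int; result = 'int'

'int'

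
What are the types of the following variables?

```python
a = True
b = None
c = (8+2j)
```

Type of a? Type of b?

a is assigned the constant True, which has type bool; b is assigned None, whose type is NoneType

bool, NoneType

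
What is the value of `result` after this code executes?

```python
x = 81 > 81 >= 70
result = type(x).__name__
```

x is bool; result = 'bool'

'bool'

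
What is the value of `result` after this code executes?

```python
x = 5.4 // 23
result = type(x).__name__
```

x is float; result = 'float'

'float'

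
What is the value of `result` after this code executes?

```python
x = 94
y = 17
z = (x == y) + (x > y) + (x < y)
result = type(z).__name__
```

x is int; y is int; z is int; result = 'int'

'int'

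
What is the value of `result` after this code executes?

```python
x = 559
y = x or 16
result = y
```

x = 559; y = 559; result = 559

559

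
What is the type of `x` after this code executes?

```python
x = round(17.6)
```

round() with no decimal places returns int

int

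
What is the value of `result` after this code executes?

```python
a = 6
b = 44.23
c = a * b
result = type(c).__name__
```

a is int; b is float; c is float; result = 'float'

'float'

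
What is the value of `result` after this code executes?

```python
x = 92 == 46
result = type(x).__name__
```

x is bool; result = 'bool'

'bool'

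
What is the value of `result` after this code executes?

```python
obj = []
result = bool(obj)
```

obj = []; result = False

False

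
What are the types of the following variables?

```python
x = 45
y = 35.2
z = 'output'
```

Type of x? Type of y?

x is assigned a bare integer (no decimal point), so it is an int; y is assigned a number with a decimal point, so it is a float

int, float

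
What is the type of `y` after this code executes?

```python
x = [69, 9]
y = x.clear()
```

list.clear() returns None

NoneType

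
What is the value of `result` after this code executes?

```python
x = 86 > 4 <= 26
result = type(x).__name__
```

x is bool; result = 'bool'

'bool'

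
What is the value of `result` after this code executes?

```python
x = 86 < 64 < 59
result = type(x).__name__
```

x is bool; result = 'bool'

'bool'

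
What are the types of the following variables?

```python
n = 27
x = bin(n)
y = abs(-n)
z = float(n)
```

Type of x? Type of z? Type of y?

bin() returns str; float() returns float; abs() of int returns int

str, float, int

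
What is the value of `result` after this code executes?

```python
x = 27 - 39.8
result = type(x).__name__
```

x is float; result = 'float'

'float'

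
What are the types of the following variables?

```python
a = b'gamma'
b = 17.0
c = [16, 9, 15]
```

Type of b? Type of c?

b is assigned a number with a decimal point, so it is a float; c is assigned a list literal (square brackets)

float, list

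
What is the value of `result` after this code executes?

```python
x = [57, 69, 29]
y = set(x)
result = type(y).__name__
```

x is list; y is set; result = 'set'

'set'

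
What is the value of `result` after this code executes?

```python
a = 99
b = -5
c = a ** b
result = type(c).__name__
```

a is int; b is int; c is float; result = 'float'

'float'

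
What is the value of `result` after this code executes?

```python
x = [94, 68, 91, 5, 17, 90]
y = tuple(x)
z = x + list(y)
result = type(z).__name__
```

x is list; y is tuple; z is list; result = 'list'

'list'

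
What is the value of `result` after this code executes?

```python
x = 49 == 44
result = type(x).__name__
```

x is bool; result = 'bool'

'bool'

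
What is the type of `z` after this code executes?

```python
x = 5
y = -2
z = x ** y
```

int ** negative = float

float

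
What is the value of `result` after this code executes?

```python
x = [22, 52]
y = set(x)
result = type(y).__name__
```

x is list; y is set; result = 'set'

'set'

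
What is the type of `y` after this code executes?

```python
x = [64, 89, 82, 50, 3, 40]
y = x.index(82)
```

list.index() returns int

int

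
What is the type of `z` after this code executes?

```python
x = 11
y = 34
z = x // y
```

int // int = int

int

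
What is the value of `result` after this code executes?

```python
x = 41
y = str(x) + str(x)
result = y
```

x = 41; y = '4141'; result = '4141'

'4141'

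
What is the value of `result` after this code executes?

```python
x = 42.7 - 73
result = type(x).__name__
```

x is float; result = 'float'

'float'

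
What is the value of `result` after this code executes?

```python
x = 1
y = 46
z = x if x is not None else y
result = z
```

x = 1; y = 46; z = 1; result = 1

1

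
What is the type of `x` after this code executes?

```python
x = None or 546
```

'or' with None returns the other truthy value

int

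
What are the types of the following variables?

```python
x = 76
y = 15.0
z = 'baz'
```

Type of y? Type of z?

y is assigned a number with a decimal point, so it is a float; z is assigned a quoted string literal, so it is a str

float, str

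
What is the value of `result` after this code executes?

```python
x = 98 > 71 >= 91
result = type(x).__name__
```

x is bool; result = 'bool'

'bool'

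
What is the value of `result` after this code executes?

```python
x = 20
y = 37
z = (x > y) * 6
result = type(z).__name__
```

x is int; y is int; z is int; result = 'int'

'int'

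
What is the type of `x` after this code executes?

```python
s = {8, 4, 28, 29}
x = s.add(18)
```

set.add() returns None (mutates in place)

NoneType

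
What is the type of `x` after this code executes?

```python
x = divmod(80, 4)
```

divmod() returns tuple of (quotient, remainder)

tuple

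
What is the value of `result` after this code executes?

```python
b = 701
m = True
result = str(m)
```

b = 701; m = True; result = 'True'

'True'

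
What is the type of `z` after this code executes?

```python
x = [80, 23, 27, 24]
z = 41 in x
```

'in' operator returns bool

bool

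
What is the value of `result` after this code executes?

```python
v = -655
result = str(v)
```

v = -655; result = '-655'

'-655'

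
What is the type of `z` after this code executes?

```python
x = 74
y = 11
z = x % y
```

int % int = int

int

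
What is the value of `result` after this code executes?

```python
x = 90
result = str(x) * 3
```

x = 90; result = '909090'

'909090'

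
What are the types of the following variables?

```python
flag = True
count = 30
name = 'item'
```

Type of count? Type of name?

count is assigned a bare integer (no decimal point), so it is an int; name is assigned a quoted string literal, so it is a str

int, str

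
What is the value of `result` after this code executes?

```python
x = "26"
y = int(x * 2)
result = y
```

x = '26'; y = 2626; result = 2626

2626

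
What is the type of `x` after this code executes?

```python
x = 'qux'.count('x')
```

str.count() returns int

int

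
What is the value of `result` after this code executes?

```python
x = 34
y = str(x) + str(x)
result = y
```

x = 34; y = '3434'; result = '3434'

'3434'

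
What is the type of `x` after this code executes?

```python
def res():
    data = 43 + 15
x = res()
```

Function without return returns None

NoneType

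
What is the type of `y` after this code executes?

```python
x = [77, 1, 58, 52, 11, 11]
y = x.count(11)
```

list.count() returns int

int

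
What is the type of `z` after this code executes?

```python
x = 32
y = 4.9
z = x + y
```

int + float = float

float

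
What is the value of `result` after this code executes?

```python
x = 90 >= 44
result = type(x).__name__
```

x is bool; result = 'bool'

'bool'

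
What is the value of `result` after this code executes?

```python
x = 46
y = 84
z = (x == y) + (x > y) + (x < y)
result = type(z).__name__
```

x is int; y is int; z is int; result = 'int'

'int'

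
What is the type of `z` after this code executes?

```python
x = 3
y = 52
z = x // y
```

int // int = int

int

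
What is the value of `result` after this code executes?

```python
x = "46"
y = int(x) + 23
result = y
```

x = '46'; y = 69; result = 69

69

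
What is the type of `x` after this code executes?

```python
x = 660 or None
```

'or' returns first truthy value

int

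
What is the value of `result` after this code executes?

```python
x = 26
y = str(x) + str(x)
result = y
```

x = 26; y = '2626'; result = '2626'

'2626'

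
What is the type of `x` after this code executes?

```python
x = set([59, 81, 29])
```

set() constructor returns set

set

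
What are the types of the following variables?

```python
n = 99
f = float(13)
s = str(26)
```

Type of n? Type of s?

n is assigned a bare integer (no decimal point), so it is an int; s is assigned the result of calling str(), which returns a str

int, str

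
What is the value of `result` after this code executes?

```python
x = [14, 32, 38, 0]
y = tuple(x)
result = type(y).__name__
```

x is list; y is tuple; result = 'tuple'

'tuple'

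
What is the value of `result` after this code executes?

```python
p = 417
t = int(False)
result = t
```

p = 417; t = 0; result = 0

0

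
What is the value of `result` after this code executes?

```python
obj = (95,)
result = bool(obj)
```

obj = (95,); result = True

True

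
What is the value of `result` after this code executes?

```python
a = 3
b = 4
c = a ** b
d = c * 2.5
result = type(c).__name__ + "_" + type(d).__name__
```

a is int; b is int; c is int; d is float; result = 'int_float'

'int_float'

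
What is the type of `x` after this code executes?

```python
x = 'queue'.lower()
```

str.lower() returns str

str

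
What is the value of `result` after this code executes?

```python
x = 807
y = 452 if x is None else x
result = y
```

x = 807; y = 807; result = 807

807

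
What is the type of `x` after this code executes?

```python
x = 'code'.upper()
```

str.upper() returns str

str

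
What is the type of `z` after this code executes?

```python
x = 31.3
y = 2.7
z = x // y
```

float // float = float

float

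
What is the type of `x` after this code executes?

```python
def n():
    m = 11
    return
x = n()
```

Bare return returns None

NoneType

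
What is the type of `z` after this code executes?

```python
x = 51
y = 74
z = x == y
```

Equality comparison returns bool

bool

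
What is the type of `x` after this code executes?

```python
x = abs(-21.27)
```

abs() of float returns float

float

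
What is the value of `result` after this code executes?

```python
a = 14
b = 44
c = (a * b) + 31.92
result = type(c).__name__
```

a is int; b is int; c is float; result = 'float'

'float'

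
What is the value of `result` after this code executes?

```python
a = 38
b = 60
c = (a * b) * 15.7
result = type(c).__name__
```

a is int; b is int; c is float; result = 'float'

'float'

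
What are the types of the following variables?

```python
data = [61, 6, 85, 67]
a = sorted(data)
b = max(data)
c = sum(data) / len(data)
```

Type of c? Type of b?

int / int = float; max of ints returns int

float, int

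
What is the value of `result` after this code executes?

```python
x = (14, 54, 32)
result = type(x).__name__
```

x is tuple; result = 'tuple'

'tuple'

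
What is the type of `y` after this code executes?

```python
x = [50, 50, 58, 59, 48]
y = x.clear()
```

list.clear() returns None

NoneType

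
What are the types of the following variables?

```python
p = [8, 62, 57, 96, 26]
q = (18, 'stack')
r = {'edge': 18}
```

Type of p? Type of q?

p is assigned a list literal (square brackets); q is assigned a tuple (parenthesized, comma-separated values)

list, tuple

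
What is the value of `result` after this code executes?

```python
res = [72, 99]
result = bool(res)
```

res = [72, 99]; result = True

True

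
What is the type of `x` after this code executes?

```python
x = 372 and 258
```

'and' with truthy values returns last operand (int)

int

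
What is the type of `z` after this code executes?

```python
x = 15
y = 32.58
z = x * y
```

int * float = float

float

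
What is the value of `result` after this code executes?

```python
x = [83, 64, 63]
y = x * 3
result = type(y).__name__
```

x is list; y is list; result = 'list'

'list'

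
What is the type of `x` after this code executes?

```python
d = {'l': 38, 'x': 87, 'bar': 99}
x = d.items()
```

dict.items() returns dict_items view

dict_items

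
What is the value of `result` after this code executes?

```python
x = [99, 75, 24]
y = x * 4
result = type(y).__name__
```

x is list; y is list; result = 'list'

'list'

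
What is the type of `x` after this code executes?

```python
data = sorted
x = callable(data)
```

callable() returns bool

bool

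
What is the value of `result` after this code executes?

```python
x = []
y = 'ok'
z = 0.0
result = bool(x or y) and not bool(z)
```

x = []; y = 'ok'; z = 0.0; result = True

True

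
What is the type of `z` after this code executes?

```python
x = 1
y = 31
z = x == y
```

Equality comparison returns bool

bool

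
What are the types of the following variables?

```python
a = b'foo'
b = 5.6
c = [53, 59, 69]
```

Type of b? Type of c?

b is assigned a number with a decimal point, so it is a float; c is assigned a list literal (square brackets)

float, list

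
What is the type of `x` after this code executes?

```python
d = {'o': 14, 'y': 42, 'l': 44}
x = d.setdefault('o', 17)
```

dict.setdefault() returns the (existing or default) value

int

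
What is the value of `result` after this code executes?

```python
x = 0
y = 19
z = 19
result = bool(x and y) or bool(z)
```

x = 0; y = 19; z = 19; result = True

True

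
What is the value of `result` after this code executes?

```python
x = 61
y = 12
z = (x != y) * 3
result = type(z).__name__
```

x is int; y is int; z is int; result = 'int'

'int'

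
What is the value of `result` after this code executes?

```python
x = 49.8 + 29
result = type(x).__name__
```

x is float; result = 'float'

'float'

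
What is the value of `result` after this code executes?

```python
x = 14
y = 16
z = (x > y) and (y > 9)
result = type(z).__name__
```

x is int; y is int; z is bool; result = 'bool'

'bool'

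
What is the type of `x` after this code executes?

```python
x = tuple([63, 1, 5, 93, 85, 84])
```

tuple() constructor returns tuple

tuple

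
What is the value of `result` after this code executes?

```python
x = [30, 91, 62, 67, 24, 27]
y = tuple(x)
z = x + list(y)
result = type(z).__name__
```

x is list; y is tuple; z is list; result = 'list'

'list'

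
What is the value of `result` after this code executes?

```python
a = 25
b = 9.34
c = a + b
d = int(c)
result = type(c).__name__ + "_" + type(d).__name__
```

a is int; b is float; c is float; d is int; result = 'float_int'

'float_int'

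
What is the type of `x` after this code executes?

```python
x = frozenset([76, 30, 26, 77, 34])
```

frozenset() returns frozenset

frozenset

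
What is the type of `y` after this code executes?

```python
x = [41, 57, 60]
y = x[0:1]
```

Slicing a list returns a list

list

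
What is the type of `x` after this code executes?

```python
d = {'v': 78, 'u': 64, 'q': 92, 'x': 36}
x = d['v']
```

Accessing dict[str, int] with str key returns int

int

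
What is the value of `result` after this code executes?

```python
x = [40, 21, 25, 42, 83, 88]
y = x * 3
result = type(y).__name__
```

x is list; y is list; result = 'list'

'list'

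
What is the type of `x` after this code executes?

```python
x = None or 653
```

'or' with None returns the other truthy value

int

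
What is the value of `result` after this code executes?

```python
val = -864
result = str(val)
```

val = -864; result = '-864'

'-864'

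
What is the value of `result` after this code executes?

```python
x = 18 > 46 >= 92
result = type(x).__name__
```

x is bool; result = 'bool'

'bool'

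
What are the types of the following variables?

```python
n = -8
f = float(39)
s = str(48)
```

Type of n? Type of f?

n is assigned a bare integer (no decimal point), so it is an int; f is assigned the result of calling float(), which returns a float

int, float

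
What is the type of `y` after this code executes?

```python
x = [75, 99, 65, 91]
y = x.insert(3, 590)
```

list.insert() returns None

NoneType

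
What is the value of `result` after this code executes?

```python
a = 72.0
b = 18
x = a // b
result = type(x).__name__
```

a is float; b is int; x is float; result = 'float'

'float'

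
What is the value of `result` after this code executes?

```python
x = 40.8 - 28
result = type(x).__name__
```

x is float; result = 'float'

'float'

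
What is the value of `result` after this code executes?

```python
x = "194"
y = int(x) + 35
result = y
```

x = '194'; y = 229; result = 229

229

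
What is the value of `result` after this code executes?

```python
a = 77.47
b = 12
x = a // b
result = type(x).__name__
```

a is float; b is int; x is float; result = 'float'

'float'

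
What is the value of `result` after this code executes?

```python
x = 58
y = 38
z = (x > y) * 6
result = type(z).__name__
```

x is int; y is int; z is int; result = 'int'

'int'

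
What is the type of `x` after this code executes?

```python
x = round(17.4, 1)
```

round() with decimal places returns float

float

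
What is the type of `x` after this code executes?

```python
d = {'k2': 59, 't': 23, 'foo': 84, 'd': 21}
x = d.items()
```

dict.items() returns dict_items view

dict_items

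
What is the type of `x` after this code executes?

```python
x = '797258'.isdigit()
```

str.isdigit() returns bool

bool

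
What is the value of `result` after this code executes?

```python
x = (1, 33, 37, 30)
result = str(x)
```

x = (1, 33, 37, 30); result = '(1, 33, 37, 30)'

'(1, 33, 37, 30)'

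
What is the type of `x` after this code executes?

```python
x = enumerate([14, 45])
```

enumerate() returns an enumerate object

enumerate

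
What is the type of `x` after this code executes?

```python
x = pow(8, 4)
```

pow(int, int) returns int

int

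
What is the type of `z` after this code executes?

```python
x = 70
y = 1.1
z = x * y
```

int * float = float

float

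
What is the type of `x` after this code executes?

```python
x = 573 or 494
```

'or' returns first truthy value (int)

int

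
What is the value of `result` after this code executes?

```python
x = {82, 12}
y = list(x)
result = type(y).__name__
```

x is set; y is list; result = 'list'

'list'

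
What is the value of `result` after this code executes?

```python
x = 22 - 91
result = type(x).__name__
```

x is int; result = 'int'

'int'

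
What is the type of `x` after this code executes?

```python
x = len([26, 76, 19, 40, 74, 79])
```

len() always returns int

int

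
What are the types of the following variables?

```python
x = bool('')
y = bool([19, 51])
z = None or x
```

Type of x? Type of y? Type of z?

bool() returns bool; bool() returns bool; None or bool returns the bool

bool, bool, bool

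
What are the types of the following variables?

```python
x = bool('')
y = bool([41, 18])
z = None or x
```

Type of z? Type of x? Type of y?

None or bool returns the bool; bool() returns bool; bool() returns bool

bool, bool, bool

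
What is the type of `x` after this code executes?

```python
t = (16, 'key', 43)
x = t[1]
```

Index 1 of tuple is a str literal

str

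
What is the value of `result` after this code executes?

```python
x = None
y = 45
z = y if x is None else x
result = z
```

x = None; y = 45; z = 45; result = 45

45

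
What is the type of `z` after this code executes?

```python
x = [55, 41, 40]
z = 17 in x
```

'in' operator returns bool

bool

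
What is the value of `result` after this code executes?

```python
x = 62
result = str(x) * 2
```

x = 62; result = '6262'

'6262'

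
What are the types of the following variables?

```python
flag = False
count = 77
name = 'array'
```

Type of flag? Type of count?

flag is assigned the constant False, which has type bool; count is assigned a bare integer (no decimal point), so it is an int

bool, int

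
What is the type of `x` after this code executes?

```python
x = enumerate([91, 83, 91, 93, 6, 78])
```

enumerate() returns an enumerate object

enumerate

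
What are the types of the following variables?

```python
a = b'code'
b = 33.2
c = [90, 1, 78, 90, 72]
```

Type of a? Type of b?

a is assigned a bytes literal (b'...' prefix); b is assigned a number with a decimal point, so it is a float

bytes, float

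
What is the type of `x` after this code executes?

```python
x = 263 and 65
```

'and' with truthy values returns last operand (int)

int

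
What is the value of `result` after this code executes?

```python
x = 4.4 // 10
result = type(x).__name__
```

x is float; result = 'float'

'float'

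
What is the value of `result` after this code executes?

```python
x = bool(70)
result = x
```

x = True; result = True

True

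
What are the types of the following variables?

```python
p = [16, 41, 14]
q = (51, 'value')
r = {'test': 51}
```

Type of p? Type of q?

p is assigned a list literal (square brackets); q is assigned a tuple (parenthesized, comma-separated values)

list, tuple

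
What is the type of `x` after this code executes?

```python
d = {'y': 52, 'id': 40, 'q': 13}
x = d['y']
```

Accessing dict[str, int] with str key returns int

int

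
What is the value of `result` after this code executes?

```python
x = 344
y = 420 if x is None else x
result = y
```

x = 344; y = 344; result = 344

344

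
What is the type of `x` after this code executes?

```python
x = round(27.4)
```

round() with no decimal places returns int

int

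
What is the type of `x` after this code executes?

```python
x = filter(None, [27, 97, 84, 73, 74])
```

filter() returns a filter object

filter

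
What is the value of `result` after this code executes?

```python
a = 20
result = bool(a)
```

a = 20; result = True

True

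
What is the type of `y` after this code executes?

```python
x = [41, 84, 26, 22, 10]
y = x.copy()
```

list.copy() returns list

list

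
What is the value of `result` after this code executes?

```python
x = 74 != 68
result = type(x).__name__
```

x is bool; result = 'bool'

'bool'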